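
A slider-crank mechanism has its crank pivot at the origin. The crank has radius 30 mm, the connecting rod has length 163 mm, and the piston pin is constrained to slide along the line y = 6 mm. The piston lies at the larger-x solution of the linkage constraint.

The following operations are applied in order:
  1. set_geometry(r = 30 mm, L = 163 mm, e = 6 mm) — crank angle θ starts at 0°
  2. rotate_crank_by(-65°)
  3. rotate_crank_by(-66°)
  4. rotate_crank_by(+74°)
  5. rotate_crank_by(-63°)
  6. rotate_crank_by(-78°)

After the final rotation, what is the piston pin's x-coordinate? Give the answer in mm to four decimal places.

134.4355

set_geometry: r = 30 mm, L = 163 mm, e = 6 mm; θ ← 0°
rotate_crank_by(-65°): θ ← 0° -65° = -65°
rotate_crank_by(-66°): θ ← -65° -66° = -131°
rotate_crank_by(+74°): θ ← -131° +74° = -57°
rotate_crank_by(-63°): θ ← -57° -63° = -120°
rotate_crank_by(-78°): θ ← -120° -78° = -198°
crank pin P = (r cos θ, r sin θ) = (-28.531695, 9.270510)
h = r sin θ − e = 9.270510 − 6 = 3.270510
x = r cos θ + √(L² − h²) = -28.531695 + √(26569.0 − 10.6962) = -28.531695 + 162.967186 = 134.435491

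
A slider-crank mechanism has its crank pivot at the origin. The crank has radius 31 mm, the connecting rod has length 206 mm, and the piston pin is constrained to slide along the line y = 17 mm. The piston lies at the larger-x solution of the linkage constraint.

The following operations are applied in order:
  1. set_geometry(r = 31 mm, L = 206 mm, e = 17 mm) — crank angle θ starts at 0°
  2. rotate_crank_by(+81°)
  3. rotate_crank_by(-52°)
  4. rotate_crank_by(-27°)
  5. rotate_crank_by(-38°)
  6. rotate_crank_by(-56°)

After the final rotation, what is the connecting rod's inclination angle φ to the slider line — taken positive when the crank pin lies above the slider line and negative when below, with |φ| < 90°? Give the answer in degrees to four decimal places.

-13.4689

set_geometry: r = 31 mm, L = 206 mm, e = 17 mm; θ ← 0°
rotate_crank_by(+81°): θ ← 0° +81° = 81°
rotate_crank_by(-52°): θ ← 81° -52° = 29°
rotate_crank_by(-27°): θ ← 29° -27° = 2°
rotate_crank_by(-38°): θ ← 2° -38° = -36°
rotate_crank_by(-56°): θ ← -36° -56° = -92°
crank pin P = (r cos θ, r sin θ) = (-1.081884, -30.981116)
h = r sin θ − e = -30.981116 − 17 = -47.981116
sin φ = h / L = -47.981116 / 206 = -0.23291804
φ = arcsin(-0.23291804) = -13.468930°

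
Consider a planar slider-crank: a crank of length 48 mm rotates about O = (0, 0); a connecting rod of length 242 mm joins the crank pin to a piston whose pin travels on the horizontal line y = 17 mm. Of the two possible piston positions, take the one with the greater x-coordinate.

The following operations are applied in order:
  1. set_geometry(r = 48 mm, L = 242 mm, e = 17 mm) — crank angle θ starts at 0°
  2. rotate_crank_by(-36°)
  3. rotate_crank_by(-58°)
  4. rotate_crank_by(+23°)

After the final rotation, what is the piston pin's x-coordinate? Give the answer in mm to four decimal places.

set_geometry: r = 48 mm, L = 242 mm, e = 17 mm; θ ← 0°
rotate_crank_by(-36°): θ ← 0° -36° = -36°
rotate_crank_by(-58°): θ ← -36° -58° = -94°
rotate_crank_by(+23°): θ ← -94° +23° = -71°
crank pin P = (r cos θ, r sin θ) = (15.627271, -45.384892)
h = r sin θ − e = -45.384892 − 17 = -62.384892
x = r cos θ + √(L² − h²) = 15.627271 + √(58564.0 − 3891.8747) = 15.627271 + 233.820712 = 249.447983

249.4480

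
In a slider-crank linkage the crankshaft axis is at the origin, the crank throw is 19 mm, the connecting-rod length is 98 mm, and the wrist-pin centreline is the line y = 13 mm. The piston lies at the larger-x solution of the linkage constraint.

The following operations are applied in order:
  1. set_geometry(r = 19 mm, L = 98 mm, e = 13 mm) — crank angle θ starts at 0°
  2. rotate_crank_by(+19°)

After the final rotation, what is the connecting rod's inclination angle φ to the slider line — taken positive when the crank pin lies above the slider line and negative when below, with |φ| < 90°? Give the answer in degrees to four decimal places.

-3.9871

set_geometry: r = 19 mm, L = 98 mm, e = 13 mm; θ ← 0°
rotate_crank_by(+19°): θ ← 0° +19° = 19°
crank pin P = (r cos θ, r sin θ) = (17.964853, 6.185795)
h = r sin θ − e = 6.185795 − 13 = -6.814205
sin φ = h / L = -6.814205 / 98 = -0.06953270
φ = arcsin(-0.06953270) = -3.987148°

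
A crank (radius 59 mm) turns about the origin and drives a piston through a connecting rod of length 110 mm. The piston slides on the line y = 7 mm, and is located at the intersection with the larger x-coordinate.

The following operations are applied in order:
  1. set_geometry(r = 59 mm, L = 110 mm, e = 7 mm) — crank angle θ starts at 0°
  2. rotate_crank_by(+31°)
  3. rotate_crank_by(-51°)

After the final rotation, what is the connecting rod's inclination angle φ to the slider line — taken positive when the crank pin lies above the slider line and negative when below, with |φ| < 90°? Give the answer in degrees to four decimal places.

set_geometry: r = 59 mm, L = 110 mm, e = 7 mm; θ ← 0°
rotate_crank_by(+31°): θ ← 0° +31° = 31°
rotate_crank_by(-51°): θ ← 31° -51° = -20°
crank pin P = (r cos θ, r sin θ) = (55.441865, -20.179188)
h = r sin θ − e = -20.179188 − 7 = -27.179188
sin φ = h / L = -27.179188 / 110 = -0.24708353
φ = arcsin(-0.24708353) = -14.304997°

-14.3050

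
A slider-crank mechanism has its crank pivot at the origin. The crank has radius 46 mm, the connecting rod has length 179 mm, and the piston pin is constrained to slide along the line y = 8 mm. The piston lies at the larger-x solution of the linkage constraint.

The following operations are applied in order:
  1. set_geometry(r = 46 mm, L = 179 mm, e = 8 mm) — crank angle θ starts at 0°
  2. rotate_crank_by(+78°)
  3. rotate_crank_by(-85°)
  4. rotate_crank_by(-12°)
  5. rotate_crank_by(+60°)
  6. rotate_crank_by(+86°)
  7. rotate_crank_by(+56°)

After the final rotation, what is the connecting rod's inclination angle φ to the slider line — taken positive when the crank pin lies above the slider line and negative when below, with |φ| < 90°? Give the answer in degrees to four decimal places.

set_geometry: r = 46 mm, L = 179 mm, e = 8 mm; θ ← 0°
rotate_crank_by(+78°): θ ← 0° +78° = 78°
rotate_crank_by(-85°): θ ← 78° -85° = -7°
rotate_crank_by(-12°): θ ← -7° -12° = -19°
rotate_crank_by(+60°): θ ← -19° +60° = 41°
rotate_crank_by(+86°): θ ← 41° +86° = 127°
rotate_crank_by(+56°): θ ← 127° +56° = 183°
crank pin P = (r cos θ, r sin θ) = (-45.936959, -2.407454)
h = r sin θ − e = -2.407454 − 8 = -10.407454
sin φ = h / L = -10.407454 / 179 = -0.05814220
φ = arcsin(-0.05814220) = -3.333183°

-3.3332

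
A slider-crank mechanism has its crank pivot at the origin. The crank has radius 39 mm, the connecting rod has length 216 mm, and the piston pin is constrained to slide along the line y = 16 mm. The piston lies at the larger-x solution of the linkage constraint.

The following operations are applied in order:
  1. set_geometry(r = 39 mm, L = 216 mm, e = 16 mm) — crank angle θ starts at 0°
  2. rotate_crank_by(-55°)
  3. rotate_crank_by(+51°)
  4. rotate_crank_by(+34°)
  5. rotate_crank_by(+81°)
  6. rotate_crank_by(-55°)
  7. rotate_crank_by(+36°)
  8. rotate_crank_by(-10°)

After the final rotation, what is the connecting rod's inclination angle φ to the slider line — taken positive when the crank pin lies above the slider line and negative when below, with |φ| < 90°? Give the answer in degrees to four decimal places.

set_geometry: r = 39 mm, L = 216 mm, e = 16 mm; θ ← 0°
rotate_crank_by(-55°): θ ← 0° -55° = -55°
rotate_crank_by(+51°): θ ← -55° +51° = -4°
rotate_crank_by(+34°): θ ← -4° +34° = 30°
rotate_crank_by(+81°): θ ← 30° +81° = 111°
rotate_crank_by(-55°): θ ← 111° -55° = 56°
rotate_crank_by(+36°): θ ← 56° +36° = 92°
rotate_crank_by(-10°): θ ← 92° -10° = 82°
crank pin P = (r cos θ, r sin θ) = (5.427751, 38.620455)
h = r sin θ − e = 38.620455 − 16 = 22.620455
sin φ = h / L = 22.620455 / 216 = 0.10472433
φ = arcsin(0.10472433) = 6.011284°

6.0113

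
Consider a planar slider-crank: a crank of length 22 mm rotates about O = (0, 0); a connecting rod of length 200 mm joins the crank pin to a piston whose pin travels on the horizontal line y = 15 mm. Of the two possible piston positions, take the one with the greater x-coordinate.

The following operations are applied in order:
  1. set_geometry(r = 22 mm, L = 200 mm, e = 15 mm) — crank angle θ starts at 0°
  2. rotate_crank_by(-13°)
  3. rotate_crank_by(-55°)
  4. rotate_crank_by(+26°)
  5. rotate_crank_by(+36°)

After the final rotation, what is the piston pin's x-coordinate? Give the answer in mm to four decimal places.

221.1299

set_geometry: r = 22 mm, L = 200 mm, e = 15 mm; θ ← 0°
rotate_crank_by(-13°): θ ← 0° -13° = -13°
rotate_crank_by(-55°): θ ← -13° -55° = -68°
rotate_crank_by(+26°): θ ← -68° +26° = -42°
rotate_crank_by(+36°): θ ← -42° +36° = -6°
crank pin P = (r cos θ, r sin θ) = (21.879482, -2.299626)
h = r sin θ − e = -2.299626 − 15 = -17.299626
x = r cos θ + √(L² − h²) = 21.879482 + √(40000.0 − 299.2771) = 21.879482 + 199.250403 = 221.129884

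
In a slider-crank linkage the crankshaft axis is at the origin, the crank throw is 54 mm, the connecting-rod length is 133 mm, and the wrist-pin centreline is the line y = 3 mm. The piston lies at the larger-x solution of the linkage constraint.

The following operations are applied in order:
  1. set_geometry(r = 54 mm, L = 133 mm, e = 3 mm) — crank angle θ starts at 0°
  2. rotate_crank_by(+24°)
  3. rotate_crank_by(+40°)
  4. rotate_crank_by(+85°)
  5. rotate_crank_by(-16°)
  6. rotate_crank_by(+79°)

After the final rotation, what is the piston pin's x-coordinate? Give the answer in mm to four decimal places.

83.3931

set_geometry: r = 54 mm, L = 133 mm, e = 3 mm; θ ← 0°
rotate_crank_by(+24°): θ ← 0° +24° = 24°
rotate_crank_by(+40°): θ ← 24° +40° = 64°
rotate_crank_by(+85°): θ ← 64° +85° = 149°
rotate_crank_by(-16°): θ ← 149° -16° = 133°
rotate_crank_by(+79°): θ ← 133° +79° = 212°
crank pin P = (r cos θ, r sin θ) = (-45.794597, -28.615640)
h = r sin θ − e = -28.615640 − 3 = -31.615640
x = r cos θ + √(L² − h²) = -45.794597 + √(17689.0 − 999.5487) = -45.794597 + 129.187659 = 83.393062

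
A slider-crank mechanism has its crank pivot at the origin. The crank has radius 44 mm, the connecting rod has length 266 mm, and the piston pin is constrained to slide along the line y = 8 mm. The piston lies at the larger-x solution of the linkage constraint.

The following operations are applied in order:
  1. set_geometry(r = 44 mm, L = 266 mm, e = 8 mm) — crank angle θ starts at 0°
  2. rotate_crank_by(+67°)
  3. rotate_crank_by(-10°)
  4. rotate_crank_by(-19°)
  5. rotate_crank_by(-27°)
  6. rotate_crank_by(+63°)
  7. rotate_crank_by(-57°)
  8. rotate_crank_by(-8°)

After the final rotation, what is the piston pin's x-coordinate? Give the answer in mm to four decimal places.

309.4559

set_geometry: r = 44 mm, L = 266 mm, e = 8 mm; θ ← 0°
rotate_crank_by(+67°): θ ← 0° +67° = 67°
rotate_crank_by(-10°): θ ← 67° -10° = 57°
rotate_crank_by(-19°): θ ← 57° -19° = 38°
rotate_crank_by(-27°): θ ← 38° -27° = 11°
rotate_crank_by(+63°): θ ← 11° +63° = 74°
rotate_crank_by(-57°): θ ← 74° -57° = 17°
rotate_crank_by(-8°): θ ← 17° -8° = 9°
crank pin P = (r cos θ, r sin θ) = (43.458287, 6.883116)
h = r sin θ − e = 6.883116 − 8 = -1.116884
x = r cos θ + √(L² − h²) = 43.458287 + √(70756.0 − 1.2474) = 43.458287 + 265.997655 = 309.455942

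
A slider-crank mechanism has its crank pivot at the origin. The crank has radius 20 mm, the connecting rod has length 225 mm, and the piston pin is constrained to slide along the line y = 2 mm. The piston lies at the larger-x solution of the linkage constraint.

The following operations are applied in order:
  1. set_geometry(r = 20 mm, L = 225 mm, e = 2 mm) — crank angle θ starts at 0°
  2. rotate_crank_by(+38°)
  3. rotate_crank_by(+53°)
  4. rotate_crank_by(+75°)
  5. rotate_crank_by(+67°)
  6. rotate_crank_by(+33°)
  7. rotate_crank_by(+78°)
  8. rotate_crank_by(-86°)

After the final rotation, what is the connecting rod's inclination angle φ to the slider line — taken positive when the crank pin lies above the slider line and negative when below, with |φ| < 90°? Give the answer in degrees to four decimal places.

set_geometry: r = 20 mm, L = 225 mm, e = 2 mm; θ ← 0°
rotate_crank_by(+38°): θ ← 0° +38° = 38°
rotate_crank_by(+53°): θ ← 38° +53° = 91°
rotate_crank_by(+75°): θ ← 91° +75° = 166°
rotate_crank_by(+67°): θ ← 166° +67° = 233°
rotate_crank_by(+33°): θ ← 233° +33° = 266°
rotate_crank_by(+78°): θ ← 266° +78° = 344°
rotate_crank_by(-86°): θ ← 344° -86° = 258°
crank pin P = (r cos θ, r sin θ) = (-4.158234, -19.562952)
h = r sin θ − e = -19.562952 − 2 = -21.562952
sin φ = h / L = -21.562952 / 225 = -0.09583534
φ = arcsin(-0.09583534) = -5.499401°

-5.4994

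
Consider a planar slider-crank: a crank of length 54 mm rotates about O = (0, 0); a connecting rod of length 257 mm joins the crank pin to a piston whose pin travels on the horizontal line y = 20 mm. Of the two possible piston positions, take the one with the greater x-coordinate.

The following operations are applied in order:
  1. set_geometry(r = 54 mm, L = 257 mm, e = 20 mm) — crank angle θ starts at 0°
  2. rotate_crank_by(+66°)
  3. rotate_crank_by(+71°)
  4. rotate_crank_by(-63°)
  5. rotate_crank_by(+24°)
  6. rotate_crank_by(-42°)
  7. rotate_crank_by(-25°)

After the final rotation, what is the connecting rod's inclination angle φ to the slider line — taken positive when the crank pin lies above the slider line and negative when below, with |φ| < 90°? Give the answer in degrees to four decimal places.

1.7419

set_geometry: r = 54 mm, L = 257 mm, e = 20 mm; θ ← 0°
rotate_crank_by(+66°): θ ← 0° +66° = 66°
rotate_crank_by(+71°): θ ← 66° +71° = 137°
rotate_crank_by(-63°): θ ← 137° -63° = 74°
rotate_crank_by(+24°): θ ← 74° +24° = 98°
rotate_crank_by(-42°): θ ← 98° -42° = 56°
rotate_crank_by(-25°): θ ← 56° -25° = 31°
crank pin P = (r cos θ, r sin θ) = (46.287034, 27.812056)
h = r sin θ − e = 27.812056 − 20 = 7.812056
sin φ = h / L = 7.812056 / 257 = 0.03039711
φ = arcsin(0.03039711) = 1.741894°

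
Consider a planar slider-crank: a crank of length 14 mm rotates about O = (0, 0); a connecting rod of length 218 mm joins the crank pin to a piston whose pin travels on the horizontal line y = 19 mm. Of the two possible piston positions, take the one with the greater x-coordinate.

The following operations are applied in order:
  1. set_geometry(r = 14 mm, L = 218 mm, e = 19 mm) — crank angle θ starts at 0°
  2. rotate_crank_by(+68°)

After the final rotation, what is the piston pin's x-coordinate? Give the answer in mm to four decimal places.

set_geometry: r = 14 mm, L = 218 mm, e = 19 mm; θ ← 0°
rotate_crank_by(+68°): θ ← 0° +68° = 68°
crank pin P = (r cos θ, r sin θ) = (5.244492, 12.980574)
h = r sin θ − e = 12.980574 − 19 = -6.019426
x = r cos θ + √(L² − h²) = 5.244492 + √(47524.0 − 36.2335) = 5.244492 + 217.916880 = 223.161372

223.1614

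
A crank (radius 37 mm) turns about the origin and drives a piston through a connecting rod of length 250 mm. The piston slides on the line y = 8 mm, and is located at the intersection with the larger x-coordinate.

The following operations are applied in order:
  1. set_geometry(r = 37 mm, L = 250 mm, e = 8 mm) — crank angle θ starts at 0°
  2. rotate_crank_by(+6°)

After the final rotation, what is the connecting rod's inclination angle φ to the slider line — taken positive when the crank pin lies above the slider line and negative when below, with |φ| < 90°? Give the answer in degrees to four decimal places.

-0.9471

set_geometry: r = 37 mm, L = 250 mm, e = 8 mm; θ ← 0°
rotate_crank_by(+6°): θ ← 0° +6° = 6°
crank pin P = (r cos θ, r sin θ) = (36.797310, 3.867553)
h = r sin θ − e = 3.867553 − 8 = -4.132447
sin φ = h / L = -4.132447 / 250 = -0.01652979
φ = arcsin(-0.01652979) = -0.947130°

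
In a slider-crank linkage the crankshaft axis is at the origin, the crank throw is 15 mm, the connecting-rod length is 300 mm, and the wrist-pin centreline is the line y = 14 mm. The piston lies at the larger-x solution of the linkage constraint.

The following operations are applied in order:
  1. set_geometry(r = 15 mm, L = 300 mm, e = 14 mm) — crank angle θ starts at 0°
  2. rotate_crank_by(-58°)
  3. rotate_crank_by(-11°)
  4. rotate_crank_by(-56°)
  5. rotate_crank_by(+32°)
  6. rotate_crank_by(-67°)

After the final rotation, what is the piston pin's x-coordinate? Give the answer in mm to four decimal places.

285.2940

set_geometry: r = 15 mm, L = 300 mm, e = 14 mm; θ ← 0°
rotate_crank_by(-58°): θ ← 0° -58° = -58°
rotate_crank_by(-11°): θ ← -58° -11° = -69°
rotate_crank_by(-56°): θ ← -69° -56° = -125°
rotate_crank_by(+32°): θ ← -125° +32° = -93°
rotate_crank_by(-67°): θ ← -93° -67° = -160°
crank pin P = (r cos θ, r sin θ) = (-14.095389, -5.130302)
h = r sin θ − e = -5.130302 − 14 = -19.130302
x = r cos θ + √(L² − h²) = -14.095389 + √(90000.0 − 365.9685) = -14.095389 + 299.389431 = 285.294042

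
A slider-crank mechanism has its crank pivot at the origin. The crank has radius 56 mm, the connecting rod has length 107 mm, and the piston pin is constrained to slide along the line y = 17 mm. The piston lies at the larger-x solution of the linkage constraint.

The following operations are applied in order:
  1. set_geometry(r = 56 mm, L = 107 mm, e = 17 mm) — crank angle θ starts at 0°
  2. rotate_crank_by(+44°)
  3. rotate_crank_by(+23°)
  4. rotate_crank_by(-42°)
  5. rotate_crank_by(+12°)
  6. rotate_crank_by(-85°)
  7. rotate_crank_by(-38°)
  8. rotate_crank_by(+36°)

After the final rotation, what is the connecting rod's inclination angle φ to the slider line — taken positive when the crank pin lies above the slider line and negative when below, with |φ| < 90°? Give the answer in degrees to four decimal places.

-34.0419

set_geometry: r = 56 mm, L = 107 mm, e = 17 mm; θ ← 0°
rotate_crank_by(+44°): θ ← 0° +44° = 44°
rotate_crank_by(+23°): θ ← 44° +23° = 67°
rotate_crank_by(-42°): θ ← 67° -42° = 25°
rotate_crank_by(+12°): θ ← 25° +12° = 37°
rotate_crank_by(-85°): θ ← 37° -85° = -48°
rotate_crank_by(-38°): θ ← -48° -38° = -86°
rotate_crank_by(+36°): θ ← -86° +36° = -50°
crank pin P = (r cos θ, r sin θ) = (35.996106, -42.898489)
h = r sin θ − e = -42.898489 − 17 = -59.898489
sin φ = h / L = -59.898489 / 107 = -0.55979896
φ = arcsin(-0.55979896) = -34.041896°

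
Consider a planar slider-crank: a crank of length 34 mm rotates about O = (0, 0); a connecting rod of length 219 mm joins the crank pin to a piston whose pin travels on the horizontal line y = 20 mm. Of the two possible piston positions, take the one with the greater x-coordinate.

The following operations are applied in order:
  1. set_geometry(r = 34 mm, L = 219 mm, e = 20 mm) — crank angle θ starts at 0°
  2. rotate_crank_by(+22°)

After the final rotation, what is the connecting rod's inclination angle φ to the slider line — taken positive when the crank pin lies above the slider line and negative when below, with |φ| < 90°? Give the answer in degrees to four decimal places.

set_geometry: r = 34 mm, L = 219 mm, e = 20 mm; θ ← 0°
rotate_crank_by(+22°): θ ← 0° +22° = 22°
crank pin P = (r cos θ, r sin θ) = (31.524251, 12.736624)
h = r sin θ − e = 12.736624 − 20 = -7.263376
sin φ = h / L = -7.263376 / 219 = -0.03316610
φ = arcsin(-0.03316610) = -1.900626°

-1.9006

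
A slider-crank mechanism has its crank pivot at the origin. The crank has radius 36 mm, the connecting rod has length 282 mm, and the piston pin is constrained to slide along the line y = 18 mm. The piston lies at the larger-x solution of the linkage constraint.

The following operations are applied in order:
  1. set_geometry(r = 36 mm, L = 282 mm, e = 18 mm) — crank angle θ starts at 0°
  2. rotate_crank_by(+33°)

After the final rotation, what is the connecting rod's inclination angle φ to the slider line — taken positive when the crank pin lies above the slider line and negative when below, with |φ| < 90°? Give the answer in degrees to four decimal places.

set_geometry: r = 36 mm, L = 282 mm, e = 18 mm; θ ← 0°
rotate_crank_by(+33°): θ ← 0° +33° = 33°
crank pin P = (r cos θ, r sin θ) = (30.192140, 19.607005)
h = r sin θ − e = 19.607005 − 18 = 1.607005
sin φ = h / L = 1.607005 / 282 = 0.00569860
φ = arcsin(0.00569860) = 0.326508°

0.3265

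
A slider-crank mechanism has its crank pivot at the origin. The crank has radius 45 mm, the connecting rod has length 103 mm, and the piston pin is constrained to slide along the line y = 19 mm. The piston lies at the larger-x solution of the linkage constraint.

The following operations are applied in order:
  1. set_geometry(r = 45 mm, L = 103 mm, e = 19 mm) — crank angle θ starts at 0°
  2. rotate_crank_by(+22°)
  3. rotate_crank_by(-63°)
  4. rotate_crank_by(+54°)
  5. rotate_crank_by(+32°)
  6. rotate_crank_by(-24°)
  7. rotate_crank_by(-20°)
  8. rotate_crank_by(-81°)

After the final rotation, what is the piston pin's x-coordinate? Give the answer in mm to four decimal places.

89.0548

set_geometry: r = 45 mm, L = 103 mm, e = 19 mm; θ ← 0°
rotate_crank_by(+22°): θ ← 0° +22° = 22°
rotate_crank_by(-63°): θ ← 22° -63° = -41°
rotate_crank_by(+54°): θ ← -41° +54° = 13°
rotate_crank_by(+32°): θ ← 13° +32° = 45°
rotate_crank_by(-24°): θ ← 45° -24° = 21°
rotate_crank_by(-20°): θ ← 21° -20° = 1°
rotate_crank_by(-81°): θ ← 1° -81° = -80°
crank pin P = (r cos θ, r sin θ) = (7.814168, -44.316349)
h = r sin θ − e = -44.316349 − 19 = -63.316349
x = r cos θ + √(L² − h²) = 7.814168 + √(10609.0 − 4008.9600) = 7.814168 + 81.240630 = 89.054798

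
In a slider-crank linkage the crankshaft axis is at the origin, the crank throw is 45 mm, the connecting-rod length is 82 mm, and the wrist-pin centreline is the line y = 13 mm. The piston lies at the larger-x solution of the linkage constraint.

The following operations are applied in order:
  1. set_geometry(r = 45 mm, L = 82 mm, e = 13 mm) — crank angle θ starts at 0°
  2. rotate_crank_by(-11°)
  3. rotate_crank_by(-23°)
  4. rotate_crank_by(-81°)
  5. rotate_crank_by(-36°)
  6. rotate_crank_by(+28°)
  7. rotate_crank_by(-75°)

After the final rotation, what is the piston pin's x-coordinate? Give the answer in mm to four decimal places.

set_geometry: r = 45 mm, L = 82 mm, e = 13 mm; θ ← 0°
rotate_crank_by(-11°): θ ← 0° -11° = -11°
rotate_crank_by(-23°): θ ← -11° -23° = -34°
rotate_crank_by(-81°): θ ← -34° -81° = -115°
rotate_crank_by(-36°): θ ← -115° -36° = -151°
rotate_crank_by(+28°): θ ← -151° +28° = -123°
rotate_crank_by(-75°): θ ← -123° -75° = -198°
crank pin P = (r cos θ, r sin θ) = (-42.797543, 13.905765)
h = r sin θ − e = 13.905765 − 13 = 0.905765
x = r cos θ + √(L² − h²) = -42.797543 + √(6724.0 − 0.8204) = -42.797543 + 81.994997 = 39.197454

39.1975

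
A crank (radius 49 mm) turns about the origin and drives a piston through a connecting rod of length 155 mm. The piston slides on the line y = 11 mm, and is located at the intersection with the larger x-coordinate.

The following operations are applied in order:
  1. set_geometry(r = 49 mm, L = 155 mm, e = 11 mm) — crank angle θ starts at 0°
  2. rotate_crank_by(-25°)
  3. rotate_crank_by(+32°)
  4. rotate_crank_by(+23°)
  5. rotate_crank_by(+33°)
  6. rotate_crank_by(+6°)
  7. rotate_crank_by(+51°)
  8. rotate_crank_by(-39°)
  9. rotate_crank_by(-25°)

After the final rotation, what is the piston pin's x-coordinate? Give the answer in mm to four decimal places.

set_geometry: r = 49 mm, L = 155 mm, e = 11 mm; θ ← 0°
rotate_crank_by(-25°): θ ← 0° -25° = -25°
rotate_crank_by(+32°): θ ← -25° +32° = 7°
rotate_crank_by(+23°): θ ← 7° +23° = 30°
rotate_crank_by(+33°): θ ← 30° +33° = 63°
rotate_crank_by(+6°): θ ← 63° +6° = 69°
rotate_crank_by(+51°): θ ← 69° +51° = 120°
rotate_crank_by(-39°): θ ← 120° -39° = 81°
rotate_crank_by(-25°): θ ← 81° -25° = 56°
crank pin P = (r cos θ, r sin θ) = (27.400452, 40.622841)
h = r sin θ − e = 40.622841 − 11 = 29.622841
x = r cos θ + √(L² − h²) = 27.400452 + √(24025.0 − 877.5127) = 27.400452 + 152.142983 = 179.543435

179.5434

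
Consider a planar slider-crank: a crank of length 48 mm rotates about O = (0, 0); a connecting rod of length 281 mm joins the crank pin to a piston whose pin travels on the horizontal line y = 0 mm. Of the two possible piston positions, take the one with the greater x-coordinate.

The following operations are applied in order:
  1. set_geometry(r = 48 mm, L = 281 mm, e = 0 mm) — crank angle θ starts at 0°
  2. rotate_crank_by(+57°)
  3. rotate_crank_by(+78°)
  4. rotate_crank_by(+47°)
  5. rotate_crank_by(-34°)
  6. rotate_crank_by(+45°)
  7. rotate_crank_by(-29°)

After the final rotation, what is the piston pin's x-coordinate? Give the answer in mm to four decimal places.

234.5478

set_geometry: r = 48 mm, L = 281 mm, e = 0 mm; θ ← 0°
rotate_crank_by(+57°): θ ← 0° +57° = 57°
rotate_crank_by(+78°): θ ← 57° +78° = 135°
rotate_crank_by(+47°): θ ← 135° +47° = 182°
rotate_crank_by(-34°): θ ← 182° -34° = 148°
rotate_crank_by(+45°): θ ← 148° +45° = 193°
rotate_crank_by(-29°): θ ← 193° -29° = 164°
crank pin P = (r cos θ, r sin θ) = (-46.140561, 13.230593)
h = r sin θ − e = 13.230593 − 0 = 13.230593
x = r cos θ + √(L² − h²) = -46.140561 + √(78961.0 − 175.0486) = -46.140561 + 280.688353 = 234.547791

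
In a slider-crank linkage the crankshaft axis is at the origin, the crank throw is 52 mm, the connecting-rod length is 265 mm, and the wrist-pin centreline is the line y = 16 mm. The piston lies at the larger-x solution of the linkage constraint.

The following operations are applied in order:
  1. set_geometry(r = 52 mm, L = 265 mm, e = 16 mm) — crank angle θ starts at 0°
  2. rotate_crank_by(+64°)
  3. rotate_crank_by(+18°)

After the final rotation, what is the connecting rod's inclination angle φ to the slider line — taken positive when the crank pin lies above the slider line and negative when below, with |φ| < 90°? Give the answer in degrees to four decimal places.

set_geometry: r = 52 mm, L = 265 mm, e = 16 mm; θ ← 0°
rotate_crank_by(+64°): θ ← 0° +64° = 64°
rotate_crank_by(+18°): θ ← 64° +18° = 82°
crank pin P = (r cos θ, r sin θ) = (7.237001, 51.493940)
h = r sin θ − e = 51.493940 − 16 = 35.493940
sin φ = h / L = 35.493940 / 265 = 0.13393939
φ = arcsin(0.13393939) = 7.697295°

7.6973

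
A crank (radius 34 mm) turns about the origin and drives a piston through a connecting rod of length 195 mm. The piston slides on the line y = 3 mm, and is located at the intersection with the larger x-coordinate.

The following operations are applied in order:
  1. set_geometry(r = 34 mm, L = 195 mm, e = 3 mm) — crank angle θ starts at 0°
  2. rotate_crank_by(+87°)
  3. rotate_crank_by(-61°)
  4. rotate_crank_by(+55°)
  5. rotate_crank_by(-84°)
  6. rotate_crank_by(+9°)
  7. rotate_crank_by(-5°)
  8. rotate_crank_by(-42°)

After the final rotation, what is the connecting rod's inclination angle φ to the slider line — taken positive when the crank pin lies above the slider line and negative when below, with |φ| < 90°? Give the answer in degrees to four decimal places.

-7.4566

set_geometry: r = 34 mm, L = 195 mm, e = 3 mm; θ ← 0°
rotate_crank_by(+87°): θ ← 0° +87° = 87°
rotate_crank_by(-61°): θ ← 87° -61° = 26°
rotate_crank_by(+55°): θ ← 26° +55° = 81°
rotate_crank_by(-84°): θ ← 81° -84° = -3°
rotate_crank_by(+9°): θ ← -3° +9° = 6°
rotate_crank_by(-5°): θ ← 6° -5° = 1°
rotate_crank_by(-42°): θ ← 1° -42° = -41°
crank pin P = (r cos θ, r sin θ) = (25.660126, -22.306007)
h = r sin θ − e = -22.306007 − 3 = -25.306007
sin φ = h / L = -25.306007 / 195 = -0.12977439
φ = arcsin(-0.12977439) = -7.456556°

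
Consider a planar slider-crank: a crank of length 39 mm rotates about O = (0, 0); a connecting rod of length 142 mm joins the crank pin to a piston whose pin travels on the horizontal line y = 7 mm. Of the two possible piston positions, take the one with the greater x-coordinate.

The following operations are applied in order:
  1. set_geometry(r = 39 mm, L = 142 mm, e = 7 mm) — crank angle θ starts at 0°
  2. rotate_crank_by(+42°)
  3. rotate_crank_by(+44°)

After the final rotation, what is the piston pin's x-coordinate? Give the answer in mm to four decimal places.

141.0898

set_geometry: r = 39 mm, L = 142 mm, e = 7 mm; θ ← 0°
rotate_crank_by(+42°): θ ← 0° +42° = 42°
rotate_crank_by(+44°): θ ← 42° +44° = 86°
crank pin P = (r cos θ, r sin θ) = (2.720502, 38.904998)
h = r sin θ − e = 38.904998 − 7 = 31.904998
x = r cos θ + √(L² − h²) = 2.720502 + √(20164.0 − 1017.9289) = 2.720502 + 138.369329 = 141.089831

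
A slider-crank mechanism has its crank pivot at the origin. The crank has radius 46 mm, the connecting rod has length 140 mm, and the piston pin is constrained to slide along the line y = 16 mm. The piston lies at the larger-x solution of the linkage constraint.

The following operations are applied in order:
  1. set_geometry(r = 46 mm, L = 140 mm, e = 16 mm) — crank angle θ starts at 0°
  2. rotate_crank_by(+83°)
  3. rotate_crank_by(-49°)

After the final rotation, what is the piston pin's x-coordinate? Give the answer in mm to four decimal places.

177.7977

set_geometry: r = 46 mm, L = 140 mm, e = 16 mm; θ ← 0°
rotate_crank_by(+83°): θ ← 0° +83° = 83°
rotate_crank_by(-49°): θ ← 83° -49° = 34°
crank pin P = (r cos θ, r sin θ) = (38.135728, 25.722874)
h = r sin θ − e = 25.722874 − 16 = 9.722874
x = r cos θ + √(L² − h²) = 38.135728 + √(19600.0 − 94.5343) = 38.135728 + 139.661970 = 177.797698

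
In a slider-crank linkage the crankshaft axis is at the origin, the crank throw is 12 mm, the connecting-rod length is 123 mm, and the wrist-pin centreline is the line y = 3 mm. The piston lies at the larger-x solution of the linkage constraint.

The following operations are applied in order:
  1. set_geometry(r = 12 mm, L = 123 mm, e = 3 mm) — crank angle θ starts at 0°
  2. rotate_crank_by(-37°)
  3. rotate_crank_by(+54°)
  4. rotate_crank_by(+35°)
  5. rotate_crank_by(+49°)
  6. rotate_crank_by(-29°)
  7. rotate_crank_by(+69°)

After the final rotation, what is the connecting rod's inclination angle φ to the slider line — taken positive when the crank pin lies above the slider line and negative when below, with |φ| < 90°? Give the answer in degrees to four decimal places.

2.1208

set_geometry: r = 12 mm, L = 123 mm, e = 3 mm; θ ← 0°
rotate_crank_by(-37°): θ ← 0° -37° = -37°
rotate_crank_by(+54°): θ ← -37° +54° = 17°
rotate_crank_by(+35°): θ ← 17° +35° = 52°
rotate_crank_by(+49°): θ ← 52° +49° = 101°
rotate_crank_by(-29°): θ ← 101° -29° = 72°
rotate_crank_by(+69°): θ ← 72° +69° = 141°
crank pin P = (r cos θ, r sin θ) = (-9.325752, 7.551845)
h = r sin θ − e = 7.551845 − 3 = 4.551845
sin φ = h / L = 4.551845 / 123 = 0.03700687
φ = arcsin(0.03700687) = 2.120822°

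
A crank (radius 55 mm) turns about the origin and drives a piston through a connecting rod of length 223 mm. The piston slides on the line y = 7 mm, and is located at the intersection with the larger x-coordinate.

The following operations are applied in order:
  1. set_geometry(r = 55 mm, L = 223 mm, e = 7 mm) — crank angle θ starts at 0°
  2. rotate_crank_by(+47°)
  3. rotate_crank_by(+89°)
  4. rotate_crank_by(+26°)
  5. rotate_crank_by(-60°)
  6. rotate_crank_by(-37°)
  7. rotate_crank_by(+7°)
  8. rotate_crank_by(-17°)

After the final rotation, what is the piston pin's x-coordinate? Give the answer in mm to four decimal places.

251.2760

set_geometry: r = 55 mm, L = 223 mm, e = 7 mm; θ ← 0°
rotate_crank_by(+47°): θ ← 0° +47° = 47°
rotate_crank_by(+89°): θ ← 47° +89° = 136°
rotate_crank_by(+26°): θ ← 136° +26° = 162°
rotate_crank_by(-60°): θ ← 162° -60° = 102°
rotate_crank_by(-37°): θ ← 102° -37° = 65°
rotate_crank_by(+7°): θ ← 65° +7° = 72°
rotate_crank_by(-17°): θ ← 72° -17° = 55°
crank pin P = (r cos θ, r sin θ) = (31.546704, 45.053362)
h = r sin θ − e = 45.053362 − 7 = 38.053362
x = r cos θ + √(L² − h²) = 31.546704 + √(49729.0 − 1448.0584) = 31.546704 + 219.729246 = 251.275950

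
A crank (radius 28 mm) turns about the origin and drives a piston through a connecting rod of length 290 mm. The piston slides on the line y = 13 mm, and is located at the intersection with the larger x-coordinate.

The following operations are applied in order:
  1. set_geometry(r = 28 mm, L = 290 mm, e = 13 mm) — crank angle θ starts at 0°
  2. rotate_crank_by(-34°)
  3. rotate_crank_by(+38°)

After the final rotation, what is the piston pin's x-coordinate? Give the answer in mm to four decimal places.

317.7213

set_geometry: r = 28 mm, L = 290 mm, e = 13 mm; θ ← 0°
rotate_crank_by(-34°): θ ← 0° -34° = -34°
rotate_crank_by(+38°): θ ← -34° +38° = 4°
crank pin P = (r cos θ, r sin θ) = (27.931793, 1.953181)
h = r sin θ − e = 1.953181 − 13 = -11.046819
x = r cos θ + √(L² − h²) = 27.931793 + √(84100.0 − 122.0322) = 27.931793 + 289.789523 = 317.721317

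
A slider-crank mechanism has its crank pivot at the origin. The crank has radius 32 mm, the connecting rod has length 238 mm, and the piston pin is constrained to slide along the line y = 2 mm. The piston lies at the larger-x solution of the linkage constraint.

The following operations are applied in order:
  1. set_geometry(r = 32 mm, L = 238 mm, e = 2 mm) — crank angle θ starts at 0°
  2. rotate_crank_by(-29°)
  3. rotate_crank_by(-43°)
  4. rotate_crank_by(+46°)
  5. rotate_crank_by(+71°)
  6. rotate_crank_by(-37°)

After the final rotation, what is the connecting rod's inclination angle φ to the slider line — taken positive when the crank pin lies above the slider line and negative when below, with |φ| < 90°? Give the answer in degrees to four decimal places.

set_geometry: r = 32 mm, L = 238 mm, e = 2 mm; θ ← 0°
rotate_crank_by(-29°): θ ← 0° -29° = -29°
rotate_crank_by(-43°): θ ← -29° -43° = -72°
rotate_crank_by(+46°): θ ← -72° +46° = -26°
rotate_crank_by(+71°): θ ← -26° +71° = 45°
rotate_crank_by(-37°): θ ← 45° -37° = 8°
crank pin P = (r cos θ, r sin θ) = (31.688578, 4.453539)
h = r sin θ − e = 4.453539 − 2 = 2.453539
sin φ = h / L = 2.453539 / 238 = 0.01030899
φ = arcsin(0.01030899) = 0.590672°

0.5907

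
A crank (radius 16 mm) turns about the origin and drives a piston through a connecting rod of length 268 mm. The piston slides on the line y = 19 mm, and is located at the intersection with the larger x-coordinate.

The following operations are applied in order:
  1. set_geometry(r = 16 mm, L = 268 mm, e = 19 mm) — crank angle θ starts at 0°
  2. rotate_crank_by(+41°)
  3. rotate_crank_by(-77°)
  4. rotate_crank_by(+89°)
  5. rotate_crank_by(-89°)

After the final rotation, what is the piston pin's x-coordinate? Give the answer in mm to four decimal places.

279.4348

set_geometry: r = 16 mm, L = 268 mm, e = 19 mm; θ ← 0°
rotate_crank_by(+41°): θ ← 0° +41° = 41°
rotate_crank_by(-77°): θ ← 41° -77° = -36°
rotate_crank_by(+89°): θ ← -36° +89° = 53°
rotate_crank_by(-89°): θ ← 53° -89° = -36°
crank pin P = (r cos θ, r sin θ) = (12.944272, -9.404564)
h = r sin θ − e = -9.404564 − 19 = -28.404564
x = r cos θ + √(L² − h²) = 12.944272 + √(71824.0 − 806.8193) = 12.944272 + 266.490489 = 279.434761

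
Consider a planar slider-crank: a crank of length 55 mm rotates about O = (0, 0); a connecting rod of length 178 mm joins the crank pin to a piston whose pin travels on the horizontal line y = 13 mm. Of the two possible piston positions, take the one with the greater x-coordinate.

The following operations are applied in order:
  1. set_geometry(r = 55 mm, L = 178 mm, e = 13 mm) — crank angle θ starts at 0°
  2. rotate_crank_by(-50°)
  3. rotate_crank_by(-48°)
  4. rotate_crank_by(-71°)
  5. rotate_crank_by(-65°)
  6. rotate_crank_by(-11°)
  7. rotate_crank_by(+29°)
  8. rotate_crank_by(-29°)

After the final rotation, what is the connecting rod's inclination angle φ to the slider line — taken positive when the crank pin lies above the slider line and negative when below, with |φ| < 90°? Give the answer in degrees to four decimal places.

11.9469

set_geometry: r = 55 mm, L = 178 mm, e = 13 mm; θ ← 0°
rotate_crank_by(-50°): θ ← 0° -50° = -50°
rotate_crank_by(-48°): θ ← -50° -48° = -98°
rotate_crank_by(-71°): θ ← -98° -71° = -169°
rotate_crank_by(-65°): θ ← -169° -65° = -234°
rotate_crank_by(-11°): θ ← -234° -11° = -245°
rotate_crank_by(+29°): θ ← -245° +29° = -216°
rotate_crank_by(-29°): θ ← -216° -29° = -245°
crank pin P = (r cos θ, r sin θ) = (-23.244004, 49.846928)
h = r sin θ − e = 49.846928 − 13 = 36.846928
sin φ = h / L = 36.846928 / 178 = 0.20700522
φ = arcsin(0.20700522) = 11.946908°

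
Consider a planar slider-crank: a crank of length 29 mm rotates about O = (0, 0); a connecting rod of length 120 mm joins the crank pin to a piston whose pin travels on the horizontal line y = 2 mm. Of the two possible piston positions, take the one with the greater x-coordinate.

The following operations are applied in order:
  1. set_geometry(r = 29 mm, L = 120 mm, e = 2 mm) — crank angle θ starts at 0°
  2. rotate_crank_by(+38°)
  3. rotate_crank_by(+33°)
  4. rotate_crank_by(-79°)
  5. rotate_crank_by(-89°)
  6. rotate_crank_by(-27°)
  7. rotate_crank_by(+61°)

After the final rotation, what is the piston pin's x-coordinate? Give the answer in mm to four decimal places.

129.8918

set_geometry: r = 29 mm, L = 120 mm, e = 2 mm; θ ← 0°
rotate_crank_by(+38°): θ ← 0° +38° = 38°
rotate_crank_by(+33°): θ ← 38° +33° = 71°
rotate_crank_by(-79°): θ ← 71° -79° = -8°
rotate_crank_by(-89°): θ ← -8° -89° = -97°
rotate_crank_by(-27°): θ ← -97° -27° = -124°
rotate_crank_by(+61°): θ ← -124° +61° = -63°
crank pin P = (r cos θ, r sin θ) = (13.165724, -25.839189)
h = r sin θ − e = -25.839189 − 2 = -27.839189
x = r cos θ + √(L² − h²) = 13.165724 + √(14400.0 − 775.0205) = 13.165724 + 116.726088 = 129.891812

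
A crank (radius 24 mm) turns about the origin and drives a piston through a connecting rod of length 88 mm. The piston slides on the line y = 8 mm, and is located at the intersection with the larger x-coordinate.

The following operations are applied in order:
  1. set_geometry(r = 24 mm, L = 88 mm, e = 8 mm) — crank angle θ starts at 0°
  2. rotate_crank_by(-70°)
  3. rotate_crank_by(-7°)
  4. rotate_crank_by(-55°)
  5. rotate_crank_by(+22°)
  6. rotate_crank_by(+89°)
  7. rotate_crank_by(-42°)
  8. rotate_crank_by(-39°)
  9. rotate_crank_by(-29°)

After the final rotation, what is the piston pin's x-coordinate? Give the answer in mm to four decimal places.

set_geometry: r = 24 mm, L = 88 mm, e = 8 mm; θ ← 0°
rotate_crank_by(-70°): θ ← 0° -70° = -70°
rotate_crank_by(-7°): θ ← -70° -7° = -77°
rotate_crank_by(-55°): θ ← -77° -55° = -132°
rotate_crank_by(+22°): θ ← -132° +22° = -110°
rotate_crank_by(+89°): θ ← -110° +89° = -21°
rotate_crank_by(-42°): θ ← -21° -42° = -63°
rotate_crank_by(-39°): θ ← -63° -39° = -102°
rotate_crank_by(-29°): θ ← -102° -29° = -131°
crank pin P = (r cos θ, r sin θ) = (-15.745417, -18.113030)
h = r sin θ − e = -18.113030 − 8 = -26.113030
x = r cos θ + √(L² − h²) = -15.745417 + √(7744.0 − 681.8903) = -15.745417 + 84.036359 = 68.290943

68.2909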